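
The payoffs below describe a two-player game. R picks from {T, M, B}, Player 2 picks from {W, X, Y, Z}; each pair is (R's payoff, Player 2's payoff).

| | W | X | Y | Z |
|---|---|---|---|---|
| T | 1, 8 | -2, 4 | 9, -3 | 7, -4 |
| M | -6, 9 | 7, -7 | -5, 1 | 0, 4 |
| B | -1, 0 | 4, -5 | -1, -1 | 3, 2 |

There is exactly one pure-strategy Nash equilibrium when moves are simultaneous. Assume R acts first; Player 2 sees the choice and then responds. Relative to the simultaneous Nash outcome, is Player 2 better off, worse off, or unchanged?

Work backward from Player 2's decision.
- T → Player 2 plays W (best of 8, 4, -3, -4); R gets 1.
- M → Player 2 plays W (best of 9, -7, 1, 4); R gets -6.
- B → Player 2 plays Z (best of 0, -5, -1, 2); R gets 3.
Maximizing over 1, -6, 3, R chooses B. Subgame-perfect outcome: (B, Z) with payoffs (3, 2).
For the simultaneous game, intersect best replies.
R's best replies: W→T; X→M; Y→T; Z→T.
Player 2's best replies: T→W; M→W; B→Z.
The unique mutual best reply is (T, W), giving (1, 8).
Player 2 earns 2 sequentially versus 8 at the Nash outcome: worse off.

worse off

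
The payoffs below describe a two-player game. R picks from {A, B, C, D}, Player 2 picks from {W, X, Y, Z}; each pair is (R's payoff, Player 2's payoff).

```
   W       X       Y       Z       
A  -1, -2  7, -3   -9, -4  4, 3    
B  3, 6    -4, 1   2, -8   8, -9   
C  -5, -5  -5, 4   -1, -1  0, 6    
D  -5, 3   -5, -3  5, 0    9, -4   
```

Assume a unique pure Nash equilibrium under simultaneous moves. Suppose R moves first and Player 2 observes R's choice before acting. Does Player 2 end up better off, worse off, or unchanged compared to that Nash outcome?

Backward induction with R moving first.
- A: BR = Z, leader payoff 4.
- B: BR = W, leader payoff 3.
- C: BR = Z, leader payoff 0.
- D: BR = W, leader payoff -5.
Among 4, 3, 0, -5, the best is 4 at A. Subgame-perfect outcome: (A, Z) with payoffs (4, 3).
Under simultaneous play:
R's best replies: W→B; X→A; Y→D; Z→D.
Player 2's best replies: A→Z; B→W; C→Z; D→W.
Only (B, W) has each player best-responding; Nash payoffs (3, 6).
Player 2 earns 3 sequentially versus 6 at the Nash outcome: worse off.

worse off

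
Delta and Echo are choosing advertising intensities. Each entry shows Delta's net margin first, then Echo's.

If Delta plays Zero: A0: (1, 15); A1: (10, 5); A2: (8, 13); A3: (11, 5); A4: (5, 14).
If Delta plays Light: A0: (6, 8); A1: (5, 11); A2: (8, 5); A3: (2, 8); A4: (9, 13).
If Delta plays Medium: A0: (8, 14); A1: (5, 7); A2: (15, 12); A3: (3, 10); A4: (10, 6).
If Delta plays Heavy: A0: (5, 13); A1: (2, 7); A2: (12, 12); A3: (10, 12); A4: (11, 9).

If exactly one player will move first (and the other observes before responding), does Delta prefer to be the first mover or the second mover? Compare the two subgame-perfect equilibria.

first

If Delta leads: Echo's best replies are Zero→A0, Light→A4, Medium→A0, Heavy→A0; Delta's induced payoffs 1, 9, 8, 5; outcome (Light, A4), payoffs (9, 13).
If Echo leads: Delta's best replies are A0→Medium, A1→Zero, A2→Medium, A3→Zero, A4→Heavy; Echo's induced payoffs 14, 5, 12, 5, 9; outcome (Medium, A0), payoffs (8, 14).
Delta gets 9 moving first and 8 moving second, so Delta prefers to move first.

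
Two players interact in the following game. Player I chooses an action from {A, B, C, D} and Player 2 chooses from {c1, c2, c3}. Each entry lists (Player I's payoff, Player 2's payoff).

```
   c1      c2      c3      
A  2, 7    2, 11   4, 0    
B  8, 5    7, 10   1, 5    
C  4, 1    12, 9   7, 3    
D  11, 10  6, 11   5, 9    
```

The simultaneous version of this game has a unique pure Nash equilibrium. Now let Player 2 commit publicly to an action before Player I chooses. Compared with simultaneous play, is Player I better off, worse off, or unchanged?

worse off

Solve by backward induction (Player 2 leads).
- c1: Player I compares 2, 8, 4, 11 and picks D; Player 2 would get 10.
- c2: Player I compares 2, 7, 12, 6 and picks C; Player 2 would get 9.
- c3: Player I compares 4, 1, 7, 5 and picks C; Player 2 would get 3.
Player 2's induced payoffs are 10, 9, 3, so Player 2 commits to c1. Subgame-perfect outcome: (D, c1) with payoffs (11, 10).
For the simultaneous game, intersect best replies.
Player I's best replies: c1→D; c2→C; c3→C.
Player 2's best replies: A→c2; B→c2; C→c2; D→c2.
The unique mutual best reply is (C, c2), giving (12, 9).
Player I earns 11 sequentially versus 12 at the Nash outcome: worse off.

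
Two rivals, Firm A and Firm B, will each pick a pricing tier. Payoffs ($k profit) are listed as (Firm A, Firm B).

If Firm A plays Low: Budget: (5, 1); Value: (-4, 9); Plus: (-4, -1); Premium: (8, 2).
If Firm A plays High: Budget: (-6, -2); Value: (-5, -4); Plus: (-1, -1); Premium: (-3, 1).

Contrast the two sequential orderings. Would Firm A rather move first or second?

first

If Firm A leads: Firm B's best replies are Low→Value, High→Premium; Firm A's induced payoffs -4, -3; outcome (High, Premium), payoffs (-3, 1).
If Firm B leads: Firm A's best replies are Budget→Low, Value→Low, Plus→High, Premium→Low; Firm B's induced payoffs 1, 9, -1, 2; outcome (Low, Value), payoffs (-4, 9).
Firm A gets -3 moving first and -4 moving second, so Firm A prefers to move first.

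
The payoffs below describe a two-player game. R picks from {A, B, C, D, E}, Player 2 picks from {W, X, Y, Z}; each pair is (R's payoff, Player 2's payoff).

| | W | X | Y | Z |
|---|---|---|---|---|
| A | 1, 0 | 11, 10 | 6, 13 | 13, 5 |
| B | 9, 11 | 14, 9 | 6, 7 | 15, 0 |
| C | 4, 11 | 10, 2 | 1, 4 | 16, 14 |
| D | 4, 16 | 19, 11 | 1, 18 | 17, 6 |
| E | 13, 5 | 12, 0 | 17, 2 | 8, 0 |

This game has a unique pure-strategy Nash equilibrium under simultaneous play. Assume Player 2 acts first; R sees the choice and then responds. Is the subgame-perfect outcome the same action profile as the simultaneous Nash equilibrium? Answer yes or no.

no

R best-responds to each possible Player 2 move:
- W: BR = E, leader payoff 5.
- X: BR = D, leader payoff 11.
- Y: BR = E, leader payoff 2.
- Z: BR = D, leader payoff 6.
Among 5, 11, 2, 6, the best is 11 at X. Subgame-perfect outcome: (D, X) with payoffs (19, 11).
For the simultaneous game, intersect best replies.
R's best replies: W→E; X→D; Y→E; Z→D.
Player 2's best replies: A→Y; B→W; C→Z; D→Y; E→W.
The unique mutual best reply is (E, W), giving (13, 5).
Sequential outcome (D, X) differs from the Nash profile (E, W).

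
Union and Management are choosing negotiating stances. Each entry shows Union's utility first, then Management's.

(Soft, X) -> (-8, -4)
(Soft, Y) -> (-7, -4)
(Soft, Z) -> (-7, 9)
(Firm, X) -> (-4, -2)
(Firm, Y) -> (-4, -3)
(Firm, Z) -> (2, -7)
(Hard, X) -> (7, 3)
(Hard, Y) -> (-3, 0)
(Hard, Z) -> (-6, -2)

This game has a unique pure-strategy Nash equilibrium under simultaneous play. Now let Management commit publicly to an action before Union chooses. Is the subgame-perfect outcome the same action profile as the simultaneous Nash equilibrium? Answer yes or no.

yes

Backward induction with Management moving first.
- X → Union plays Hard (best of -8, -4, 7); Management gets 3.
- Y → Union plays Hard (best of -7, -4, -3); Management gets 0.
- Z → Union plays Firm (best of -7, 2, -6); Management gets -7.
Maximizing over 3, 0, -7, Management chooses X. Subgame-perfect outcome: (Hard, X) with payoffs (7, 3).
For the simultaneous game, intersect best replies.
Union's best replies: X→Hard; Y→Hard; Z→Firm.
Management's best replies: Soft→Z; Firm→X; Hard→X.
The unique mutual best reply is (Hard, X), giving (7, 3).
Sequential outcome (Hard, X) coincides with the Nash profile (Hard, X).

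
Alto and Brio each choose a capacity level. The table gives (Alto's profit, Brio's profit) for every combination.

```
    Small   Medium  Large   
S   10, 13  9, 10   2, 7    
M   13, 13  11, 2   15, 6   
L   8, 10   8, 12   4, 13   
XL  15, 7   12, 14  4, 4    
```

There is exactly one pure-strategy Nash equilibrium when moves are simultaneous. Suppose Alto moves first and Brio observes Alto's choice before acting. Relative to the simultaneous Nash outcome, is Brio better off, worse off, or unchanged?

worse off

Brio best-responds to each possible Alto move:
- S: Brio compares 13, 10, 7 and picks Small; Alto would get 10.
- M: Brio compares 13, 2, 6 and picks Small; Alto would get 13.
- L: Brio compares 10, 12, 13 and picks Large; Alto would get 4.
- XL: Brio compares 7, 14, 4 and picks Medium; Alto would get 12.
Among 10, 13, 4, 12, the best is 13 at M. Subgame-perfect outcome: (M, Small) with payoffs (13, 13).
Now find the simultaneous Nash equilibrium.
Alto's best replies: Small→XL; Medium→XL; Large→M.
Brio's best replies: S→Small; M→Small; L→Large; XL→Medium.
Only (XL, Medium) has each player best-responding; Nash payoffs (12, 14).
Brio earns 13 sequentially versus 14 at the Nash outcome: worse off.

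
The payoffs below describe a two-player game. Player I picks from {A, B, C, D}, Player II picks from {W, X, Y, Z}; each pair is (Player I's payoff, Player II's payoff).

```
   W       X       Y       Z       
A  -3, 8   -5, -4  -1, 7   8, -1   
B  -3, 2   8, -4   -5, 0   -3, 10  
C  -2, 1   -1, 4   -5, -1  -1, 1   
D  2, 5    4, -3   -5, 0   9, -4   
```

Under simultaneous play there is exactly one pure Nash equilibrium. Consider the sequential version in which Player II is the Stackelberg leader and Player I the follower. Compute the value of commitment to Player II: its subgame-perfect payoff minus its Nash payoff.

2

Solve by backward induction (Player II leads).
- W: Player I compares -3, -3, -2, 2 and picks D; Player II would get 5.
- X: Player I compares -5, 8, -1, 4 and picks B; Player II would get -4.
- Y: Player I compares -1, -5, -5, -5 and picks A; Player II would get 7.
- Z: Player I compares 8, -3, -1, 9 and picks D; Player II would get -4.
Player II's induced payoffs are 5, -4, 7, -4, so Player II commits to Y. Subgame-perfect outcome: (A, Y) with payoffs (-1, 7).
For the simultaneous game, intersect best replies.
Player I's best replies: W→D; X→B; Y→A; Z→D.
Player II's best replies: A→W; B→Z; C→X; D→W.
Only (D, W) has each player best-responding; Nash payoffs (2, 5).
Player II's commitment gain: 7 − 5 = 2.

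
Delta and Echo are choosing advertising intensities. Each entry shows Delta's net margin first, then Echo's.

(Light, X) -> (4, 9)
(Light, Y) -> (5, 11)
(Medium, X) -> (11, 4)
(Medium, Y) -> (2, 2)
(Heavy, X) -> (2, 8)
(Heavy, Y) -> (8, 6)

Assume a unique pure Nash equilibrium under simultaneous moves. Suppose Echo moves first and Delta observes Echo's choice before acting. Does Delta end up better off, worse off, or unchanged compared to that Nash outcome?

worse off

Work backward from Delta's decision.
- X: BR = Medium, leader payoff 4.
- Y: BR = Heavy, leader payoff 6.
Among 4, 6, the best is 6 at Y. Subgame-perfect outcome: (Heavy, Y) with payoffs (8, 6).
For the simultaneous game, intersect best replies.
Delta's best replies: X→Medium; Y→Heavy.
Echo's best replies: Light→Y; Medium→X; Heavy→X.
The unique mutual best reply is (Medium, X), giving (11, 4).
Delta earns 8 sequentially versus 11 at the Nash outcome: worse off.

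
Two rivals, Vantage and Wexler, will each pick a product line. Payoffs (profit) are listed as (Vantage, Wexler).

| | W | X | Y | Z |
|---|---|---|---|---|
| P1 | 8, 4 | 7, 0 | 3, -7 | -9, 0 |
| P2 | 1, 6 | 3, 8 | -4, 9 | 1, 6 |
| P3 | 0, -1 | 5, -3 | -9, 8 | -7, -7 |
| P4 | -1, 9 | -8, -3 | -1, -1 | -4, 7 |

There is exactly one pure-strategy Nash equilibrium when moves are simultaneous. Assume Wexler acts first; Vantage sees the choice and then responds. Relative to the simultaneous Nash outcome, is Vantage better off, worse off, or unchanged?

worse off

Vantage best-responds to each possible Wexler move:
- W: Vantage compares 8, 1, 0, -1 and picks P1; Wexler would get 4.
- X: Vantage compares 7, 3, 5, -8 and picks P1; Wexler would get 0.
- Y: Vantage compares 3, -4, -9, -1 and picks P1; Wexler would get -7.
- Z: Vantage compares -9, 1, -7, -4 and picks P2; Wexler would get 6.
Wexler's induced payoffs are 4, 0, -7, 6, so Wexler commits to Z. Subgame-perfect outcome: (P2, Z) with payoffs (1, 6).
Now find the simultaneous Nash equilibrium.
Vantage's best replies: W→P1; X→P1; Y→P1; Z→P2.
Wexler's best replies: P1→W; P2→Y; P3→Y; P4→W.
The unique mutual best reply is (P1, W), giving (8, 4).
Vantage earns 1 sequentially versus 8 at the Nash outcome: worse off.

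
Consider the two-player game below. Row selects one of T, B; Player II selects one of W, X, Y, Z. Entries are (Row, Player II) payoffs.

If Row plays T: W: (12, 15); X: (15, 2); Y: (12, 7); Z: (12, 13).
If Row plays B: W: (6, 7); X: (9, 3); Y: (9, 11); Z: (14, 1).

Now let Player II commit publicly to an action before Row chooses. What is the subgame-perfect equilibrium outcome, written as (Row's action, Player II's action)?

(T, W)

Backward induction with Player II moving first.
- W: BR = T, leader payoff 15.
- X: BR = T, leader payoff 2.
- Y: BR = T, leader payoff 7.
- Z: BR = B, leader payoff 1.
Among 15, 2, 7, 1, the best is 15 at W. Subgame-perfect outcome: (T, W) with payoffs (12, 15).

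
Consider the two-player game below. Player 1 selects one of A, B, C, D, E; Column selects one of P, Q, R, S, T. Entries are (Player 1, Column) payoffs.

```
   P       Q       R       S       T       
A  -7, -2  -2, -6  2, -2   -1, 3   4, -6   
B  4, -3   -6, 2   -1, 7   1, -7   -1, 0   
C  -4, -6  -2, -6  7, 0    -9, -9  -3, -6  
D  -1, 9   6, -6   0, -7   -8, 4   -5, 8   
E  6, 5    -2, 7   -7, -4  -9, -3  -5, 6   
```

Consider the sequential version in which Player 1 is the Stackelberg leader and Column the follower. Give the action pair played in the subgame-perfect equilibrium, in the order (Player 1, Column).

Column best-responds to each possible Player 1 move:
- A → Column plays S (best of -2, -6, -2, 3, -6); Player 1 gets -1.
- B → Column plays R (best of -3, 2, 7, -7, 0); Player 1 gets -1.
- C → Column plays R (best of -6, -6, 0, -9, -6); Player 1 gets 7.
- D → Column plays P (best of 9, -6, -7, 4, 8); Player 1 gets -1.
- E → Column plays Q (best of 5, 7, -4, -3, 6); Player 1 gets -2.
Maximizing over -1, -1, 7, -1, -2, Player 1 chooses C. Subgame-perfect outcome: (C, R) with payoffs (7, 0).

(C, R)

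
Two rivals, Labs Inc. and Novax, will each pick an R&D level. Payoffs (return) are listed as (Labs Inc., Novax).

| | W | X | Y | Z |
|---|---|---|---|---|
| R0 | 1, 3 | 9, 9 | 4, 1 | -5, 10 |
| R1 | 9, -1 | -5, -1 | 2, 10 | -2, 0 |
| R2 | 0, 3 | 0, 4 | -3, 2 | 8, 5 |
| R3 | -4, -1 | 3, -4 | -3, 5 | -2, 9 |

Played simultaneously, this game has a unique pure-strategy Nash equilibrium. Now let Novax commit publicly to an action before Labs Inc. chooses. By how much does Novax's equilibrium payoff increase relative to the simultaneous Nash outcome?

Work backward from Labs Inc.'s decision.
- W → Labs Inc. plays R1 (best of 1, 9, 0, -4); Novax gets -1.
- X → Labs Inc. plays R0 (best of 9, -5, 0, 3); Novax gets 9.
- Y → Labs Inc. plays R0 (best of 4, 2, -3, -3); Novax gets 1.
- Z → Labs Inc. plays R2 (best of -5, -2, 8, -2); Novax gets 5.
Novax's induced payoffs are -1, 9, 1, 5, so Novax commits to X. Subgame-perfect outcome: (R0, X) with payoffs (9, 9).
Now find the simultaneous Nash equilibrium.
Labs Inc.'s best replies: W→R1; X→R0; Y→R0; Z→R2.
Novax's best replies: R0→Z; R1→Y; R2→Z; R3→Z.
The unique mutual best reply is (R2, Z), giving (8, 5).
Novax's commitment gain: 9 − 5 = 4.

4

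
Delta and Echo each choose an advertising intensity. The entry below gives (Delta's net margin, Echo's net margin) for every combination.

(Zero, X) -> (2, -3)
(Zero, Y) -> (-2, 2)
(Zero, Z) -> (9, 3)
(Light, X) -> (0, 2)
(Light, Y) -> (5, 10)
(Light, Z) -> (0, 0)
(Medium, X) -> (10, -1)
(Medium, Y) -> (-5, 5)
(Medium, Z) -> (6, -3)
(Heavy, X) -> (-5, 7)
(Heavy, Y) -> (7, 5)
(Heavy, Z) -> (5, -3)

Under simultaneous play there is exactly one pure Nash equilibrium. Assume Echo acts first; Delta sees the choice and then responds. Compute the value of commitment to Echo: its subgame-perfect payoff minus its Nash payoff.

2

Work backward from Delta's decision.
- X: BR = Medium, leader payoff -1.
- Y: BR = Heavy, leader payoff 5.
- Z: BR = Zero, leader payoff 3.
Echo's induced payoffs are -1, 5, 3, so Echo commits to Y. Subgame-perfect outcome: (Heavy, Y) with payoffs (7, 5).
Under simultaneous play:
Delta's best replies: X→Medium; Y→Heavy; Z→Zero.
Echo's best replies: Zero→Z; Light→Y; Medium→Y; Heavy→X.
Only (Zero, Z) has each player best-responding; Nash payoffs (9, 3).
Echo's commitment gain: 5 − 3 = 2.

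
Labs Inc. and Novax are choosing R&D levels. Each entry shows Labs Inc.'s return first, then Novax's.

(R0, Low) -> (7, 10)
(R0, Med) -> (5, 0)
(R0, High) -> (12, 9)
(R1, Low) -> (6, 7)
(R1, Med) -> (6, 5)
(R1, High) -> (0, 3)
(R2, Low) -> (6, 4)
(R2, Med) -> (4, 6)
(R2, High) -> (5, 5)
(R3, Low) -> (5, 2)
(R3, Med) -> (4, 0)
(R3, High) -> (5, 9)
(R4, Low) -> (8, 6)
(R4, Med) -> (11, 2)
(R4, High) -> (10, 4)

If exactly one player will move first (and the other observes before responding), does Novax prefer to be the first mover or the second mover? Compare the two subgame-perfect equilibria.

If Labs Inc. leads: Novax's best replies are R0→Low, R1→Low, R2→Med, R3→High, R4→Low; Labs Inc.'s induced payoffs 7, 6, 4, 5, 8; outcome (R4, Low), payoffs (8, 6).
If Novax leads: Labs Inc.'s best replies are Low→R4, Med→R4, High→R0; Novax's induced payoffs 6, 2, 9; outcome (R0, High), payoffs (12, 9).
Novax gets 9 moving first and 6 moving second, so Novax prefers to move first.

first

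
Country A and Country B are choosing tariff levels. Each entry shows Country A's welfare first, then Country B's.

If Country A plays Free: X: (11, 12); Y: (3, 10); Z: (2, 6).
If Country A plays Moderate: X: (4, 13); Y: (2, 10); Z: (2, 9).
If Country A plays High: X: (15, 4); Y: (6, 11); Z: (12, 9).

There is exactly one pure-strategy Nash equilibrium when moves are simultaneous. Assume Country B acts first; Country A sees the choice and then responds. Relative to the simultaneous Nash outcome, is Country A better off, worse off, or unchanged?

Work backward from Country A's decision.
- X: BR = High, leader payoff 4.
- Y: BR = High, leader payoff 11.
- Z: BR = High, leader payoff 9.
Among 4, 11, 9, the best is 11 at Y. Subgame-perfect outcome: (High, Y) with payoffs (6, 11).
Under simultaneous play:
Country A's best replies: X→High; Y→High; Z→High.
Country B's best replies: Free→X; Moderate→X; High→Y.
Only (High, Y) has each player best-responding; Nash payoffs (6, 11).
Country A earns 6 sequentially versus 6 at the Nash outcome: unchanged.

unchanged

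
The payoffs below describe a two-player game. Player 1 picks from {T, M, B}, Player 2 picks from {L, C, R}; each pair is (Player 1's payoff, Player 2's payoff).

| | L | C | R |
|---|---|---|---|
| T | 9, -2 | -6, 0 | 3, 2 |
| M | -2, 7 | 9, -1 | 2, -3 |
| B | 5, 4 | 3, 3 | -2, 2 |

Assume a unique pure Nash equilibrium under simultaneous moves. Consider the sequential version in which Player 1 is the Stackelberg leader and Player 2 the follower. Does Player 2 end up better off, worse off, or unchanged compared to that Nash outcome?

Player 2 best-responds to each possible Player 1 move:
- T → Player 2 plays R (best of -2, 0, 2); Player 1 gets 3.
- M → Player 2 plays L (best of 7, -1, -3); Player 1 gets -2.
- B → Player 2 plays L (best of 4, 3, 2); Player 1 gets 5.
Player 1's induced payoffs are 3, -2, 5, so Player 1 commits to B. Subgame-perfect outcome: (B, L) with payoffs (5, 4).
For the simultaneous game, intersect best replies.
Player 1's best replies: L→T; C→M; R→T.
Player 2's best replies: T→R; M→L; B→L.
The unique mutual best reply is (T, R), giving (3, 2).
Player 2 earns 4 sequentially versus 2 at the Nash outcome: better off.

better off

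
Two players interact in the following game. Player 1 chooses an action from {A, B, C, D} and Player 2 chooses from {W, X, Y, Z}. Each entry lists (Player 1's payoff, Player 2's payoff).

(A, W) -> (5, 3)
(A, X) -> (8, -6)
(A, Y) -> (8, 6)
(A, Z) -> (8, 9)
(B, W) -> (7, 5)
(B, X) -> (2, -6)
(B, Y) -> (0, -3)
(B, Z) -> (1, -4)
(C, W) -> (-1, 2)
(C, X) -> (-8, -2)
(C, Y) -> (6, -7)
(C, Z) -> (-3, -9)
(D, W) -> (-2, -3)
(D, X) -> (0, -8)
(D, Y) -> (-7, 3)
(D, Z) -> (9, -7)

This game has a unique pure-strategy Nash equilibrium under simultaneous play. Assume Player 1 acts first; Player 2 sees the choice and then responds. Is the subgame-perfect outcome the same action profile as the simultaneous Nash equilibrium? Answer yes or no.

Solve by backward induction (Player 1 leads).
- A: Player 2 compares 3, -6, 6, 9 and picks Z; Player 1 would get 8.
- B: Player 2 compares 5, -6, -3, -4 and picks W; Player 1 would get 7.
- C: Player 2 compares 2, -2, -7, -9 and picks W; Player 1 would get -1.
- D: Player 2 compares -3, -8, 3, -7 and picks Y; Player 1 would get -7.
Player 1's induced payoffs are 8, 7, -1, -7, so Player 1 commits to A. Subgame-perfect outcome: (A, Z) with payoffs (8, 9).
For the simultaneous game, intersect best replies.
Player 1's best replies: W→B; X→A; Y→A; Z→D.
Player 2's best replies: A→Z; B→W; C→W; D→Y.
Only (B, W) has each player best-responding; Nash payoffs (7, 5).
Sequential outcome (A, Z) differs from the Nash profile (B, W).

no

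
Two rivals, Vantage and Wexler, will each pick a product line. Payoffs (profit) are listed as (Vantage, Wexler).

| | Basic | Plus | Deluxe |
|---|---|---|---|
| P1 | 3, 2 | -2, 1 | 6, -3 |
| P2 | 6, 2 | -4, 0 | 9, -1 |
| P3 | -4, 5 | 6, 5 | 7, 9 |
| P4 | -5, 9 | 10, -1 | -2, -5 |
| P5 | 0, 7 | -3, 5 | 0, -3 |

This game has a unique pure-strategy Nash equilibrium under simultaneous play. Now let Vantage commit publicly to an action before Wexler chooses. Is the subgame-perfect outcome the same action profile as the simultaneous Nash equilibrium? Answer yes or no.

no

Work backward from Wexler's decision.
- P1: Wexler compares 2, 1, -3 and picks Basic; Vantage would get 3.
- P2: Wexler compares 2, 0, -1 and picks Basic; Vantage would get 6.
- P3: Wexler compares 5, 5, 9 and picks Deluxe; Vantage would get 7.
- P4: Wexler compares 9, -1, -5 and picks Basic; Vantage would get -5.
- P5: Wexler compares 7, 5, -3 and picks Basic; Vantage would get 0.
Vantage's induced payoffs are 3, 6, 7, -5, 0, so Vantage commits to P3. Subgame-perfect outcome: (P3, Deluxe) with payoffs (7, 9).
For the simultaneous game, intersect best replies.
Vantage's best replies: Basic→P2; Plus→P4; Deluxe→P2.
Wexler's best replies: P1→Basic; P2→Basic; P3→Deluxe; P4→Basic; P5→Basic.
Only (P2, Basic) has each player best-responding; Nash payoffs (6, 2).
Sequential outcome (P3, Deluxe) differs from the Nash profile (P2, Basic).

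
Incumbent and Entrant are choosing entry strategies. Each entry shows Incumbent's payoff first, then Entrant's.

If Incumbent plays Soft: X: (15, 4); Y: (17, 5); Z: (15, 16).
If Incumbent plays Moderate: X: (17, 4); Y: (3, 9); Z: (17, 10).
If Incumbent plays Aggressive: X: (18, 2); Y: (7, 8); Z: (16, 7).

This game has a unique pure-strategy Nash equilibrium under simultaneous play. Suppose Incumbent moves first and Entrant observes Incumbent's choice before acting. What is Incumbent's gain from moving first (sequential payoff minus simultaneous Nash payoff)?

0

Solve by backward induction (Incumbent leads).
- Soft: BR = Z, leader payoff 15.
- Moderate: BR = Z, leader payoff 17.
- Aggressive: BR = Y, leader payoff 7.
Maximizing over 15, 17, 7, Incumbent chooses Moderate. Subgame-perfect outcome: (Moderate, Z) with payoffs (17, 10).
Now find the simultaneous Nash equilibrium.
Incumbent's best replies: X→Aggressive; Y→Soft; Z→Moderate.
Entrant's best replies: Soft→Z; Moderate→Z; Aggressive→Y.
Only (Moderate, Z) has each player best-responding; Nash payoffs (17, 10).
Incumbent's commitment gain: 17 − 17 = 0.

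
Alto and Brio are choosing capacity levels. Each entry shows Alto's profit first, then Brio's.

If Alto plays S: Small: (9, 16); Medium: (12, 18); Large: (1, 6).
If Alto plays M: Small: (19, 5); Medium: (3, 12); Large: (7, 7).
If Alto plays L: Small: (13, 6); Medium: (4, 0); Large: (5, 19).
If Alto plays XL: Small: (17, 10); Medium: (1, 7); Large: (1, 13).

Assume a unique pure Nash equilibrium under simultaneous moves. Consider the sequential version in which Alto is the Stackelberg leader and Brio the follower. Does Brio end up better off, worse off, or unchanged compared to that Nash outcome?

Work backward from Brio's decision.
- S: Brio compares 16, 18, 6 and picks Medium; Alto would get 12.
- M: Brio compares 5, 12, 7 and picks Medium; Alto would get 3.
- L: Brio compares 6, 0, 19 and picks Large; Alto would get 5.
- XL: Brio compares 10, 7, 13 and picks Large; Alto would get 1.
Maximizing over 12, 3, 5, 1, Alto chooses S. Subgame-perfect outcome: (S, Medium) with payoffs (12, 18).
Under simultaneous play:
Alto's best replies: Small→M; Medium→S; Large→M.
Brio's best replies: S→Medium; M→Medium; L→Large; XL→Large.
The unique mutual best reply is (S, Medium), giving (12, 18).
Brio earns 18 sequentially versus 18 at the Nash outcome: unchanged.

unchanged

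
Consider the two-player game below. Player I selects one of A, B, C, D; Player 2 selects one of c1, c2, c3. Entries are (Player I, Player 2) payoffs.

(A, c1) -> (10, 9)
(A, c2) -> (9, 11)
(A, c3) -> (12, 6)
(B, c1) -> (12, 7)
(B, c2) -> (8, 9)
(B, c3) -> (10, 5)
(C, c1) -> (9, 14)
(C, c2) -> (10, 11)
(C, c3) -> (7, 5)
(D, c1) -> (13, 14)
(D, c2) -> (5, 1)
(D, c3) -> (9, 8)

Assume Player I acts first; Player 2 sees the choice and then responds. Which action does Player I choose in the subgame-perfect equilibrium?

D

Solve by backward induction (Player I leads).
- A: Player 2 compares 9, 11, 6 and picks c2; Player I would get 9.
- B: Player 2 compares 7, 9, 5 and picks c2; Player I would get 8.
- C: Player 2 compares 14, 11, 5 and picks c1; Player I would get 9.
- D: Player 2 compares 14, 1, 8 and picks c1; Player I would get 13.
Maximizing over 9, 8, 9, 13, Player I chooses D. Subgame-perfect outcome: (D, c1) with payoffs (13, 14).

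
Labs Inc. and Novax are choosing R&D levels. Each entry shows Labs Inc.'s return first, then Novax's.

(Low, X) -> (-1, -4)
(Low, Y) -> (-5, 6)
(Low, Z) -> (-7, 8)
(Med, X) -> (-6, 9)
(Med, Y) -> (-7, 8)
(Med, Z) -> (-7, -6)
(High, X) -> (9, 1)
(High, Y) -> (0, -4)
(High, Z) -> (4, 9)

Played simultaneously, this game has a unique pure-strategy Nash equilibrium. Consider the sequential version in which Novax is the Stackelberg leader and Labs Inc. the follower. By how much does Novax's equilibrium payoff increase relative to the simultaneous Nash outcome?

0

Work backward from Labs Inc.'s decision.
- X → Labs Inc. plays High (best of -1, -6, 9); Novax gets 1.
- Y → Labs Inc. plays High (best of -5, -7, 0); Novax gets -4.
- Z → Labs Inc. plays High (best of -7, -7, 4); Novax gets 9.
Among 1, -4, 9, the best is 9 at Z. Subgame-perfect outcome: (High, Z) with payoffs (4, 9).
Under simultaneous play:
Labs Inc.'s best replies: X→High; Y→High; Z→High.
Novax's best replies: Low→Z; Med→X; High→Z.
The unique mutual best reply is (High, Z), giving (4, 9).
Novax's commitment gain: 9 − 9 = 0.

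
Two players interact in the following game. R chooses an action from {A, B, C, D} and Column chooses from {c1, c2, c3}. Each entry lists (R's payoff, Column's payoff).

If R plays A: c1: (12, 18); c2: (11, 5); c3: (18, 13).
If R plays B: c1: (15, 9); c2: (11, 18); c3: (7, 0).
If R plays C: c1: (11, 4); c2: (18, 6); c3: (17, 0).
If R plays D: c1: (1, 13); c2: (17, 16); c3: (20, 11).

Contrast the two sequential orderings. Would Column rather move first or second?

first

If R leads: Column's best replies are A→c1, B→c2, C→c2, D→c2; R's induced payoffs 12, 11, 18, 17; outcome (C, c2), payoffs (18, 6).
If Column leads: R's best replies are c1→B, c2→C, c3→D; Column's induced payoffs 9, 6, 11; outcome (D, c3), payoffs (20, 11).
Column gets 11 moving first and 6 moving second, so Column prefers to move first.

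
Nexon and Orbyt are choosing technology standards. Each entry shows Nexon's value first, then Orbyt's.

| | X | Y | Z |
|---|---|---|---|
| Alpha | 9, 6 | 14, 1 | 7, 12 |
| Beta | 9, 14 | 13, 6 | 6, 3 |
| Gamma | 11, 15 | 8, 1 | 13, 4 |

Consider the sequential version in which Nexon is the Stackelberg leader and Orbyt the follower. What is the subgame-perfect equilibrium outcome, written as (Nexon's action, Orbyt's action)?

(Gamma, X)

Solve by backward induction (Nexon leads).
- Alpha: Orbyt compares 6, 1, 12 and picks Z; Nexon would get 7.
- Beta: Orbyt compares 14, 6, 3 and picks X; Nexon would get 9.
- Gamma: Orbyt compares 15, 1, 4 and picks X; Nexon would get 11.
Nexon's induced payoffs are 7, 9, 11, so Nexon commits to Gamma. Subgame-perfect outcome: (Gamma, X) with payoffs (11, 15).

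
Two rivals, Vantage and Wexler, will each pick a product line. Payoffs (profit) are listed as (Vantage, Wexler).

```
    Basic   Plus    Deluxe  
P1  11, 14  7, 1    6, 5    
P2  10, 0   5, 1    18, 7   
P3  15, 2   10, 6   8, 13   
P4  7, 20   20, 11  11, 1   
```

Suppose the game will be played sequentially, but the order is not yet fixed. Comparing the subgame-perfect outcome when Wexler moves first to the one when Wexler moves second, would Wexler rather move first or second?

first

If Vantage leads: Wexler's best replies are P1→Basic, P2→Deluxe, P3→Deluxe, P4→Basic; Vantage's induced payoffs 11, 18, 8, 7; outcome (P2, Deluxe), payoffs (18, 7).
If Wexler leads: Vantage's best replies are Basic→P3, Plus→P4, Deluxe→P2; Wexler's induced payoffs 2, 11, 7; outcome (P4, Plus), payoffs (20, 11).
Wexler gets 11 moving first and 7 moving second, so Wexler prefers to move first.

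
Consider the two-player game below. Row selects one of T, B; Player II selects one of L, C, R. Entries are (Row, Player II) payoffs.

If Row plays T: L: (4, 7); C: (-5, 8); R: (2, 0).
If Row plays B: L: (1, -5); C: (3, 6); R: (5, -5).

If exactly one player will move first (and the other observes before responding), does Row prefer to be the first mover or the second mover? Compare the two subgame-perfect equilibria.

second

If Row leads: Player II's best replies are T→C, B→C; Row's induced payoffs -5, 3; outcome (B, C), payoffs (3, 6).
If Player II leads: Row's best replies are L→T, C→B, R→B; Player II's induced payoffs 7, 6, -5; outcome (T, L), payoffs (4, 7).
Row gets 3 moving first and 4 moving second, so Row prefers to move second.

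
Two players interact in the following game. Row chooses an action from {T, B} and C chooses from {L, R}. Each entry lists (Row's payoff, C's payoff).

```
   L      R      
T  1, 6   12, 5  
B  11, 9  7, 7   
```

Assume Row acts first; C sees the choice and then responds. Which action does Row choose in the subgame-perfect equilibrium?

B

Work backward from C's decision.
- T: C compares 6, 5 and picks L; Row would get 1.
- B: C compares 9, 7 and picks L; Row would get 11.
Maximizing over 1, 11, Row chooses B. Subgame-perfect outcome: (B, L) with payoffs (11, 9).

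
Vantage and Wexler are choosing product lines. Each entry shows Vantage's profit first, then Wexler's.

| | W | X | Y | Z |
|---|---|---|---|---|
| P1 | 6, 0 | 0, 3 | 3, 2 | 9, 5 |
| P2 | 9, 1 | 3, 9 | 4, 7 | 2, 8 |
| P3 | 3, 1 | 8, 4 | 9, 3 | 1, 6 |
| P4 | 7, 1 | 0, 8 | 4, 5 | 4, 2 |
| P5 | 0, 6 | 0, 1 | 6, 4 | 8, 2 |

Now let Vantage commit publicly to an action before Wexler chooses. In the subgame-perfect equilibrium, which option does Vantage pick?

Wexler best-responds to each possible Vantage move:
- P1 → Wexler plays Z (best of 0, 3, 2, 5); Vantage gets 9.
- P2 → Wexler plays X (best of 1, 9, 7, 8); Vantage gets 3.
- P3 → Wexler plays Z (best of 1, 4, 3, 6); Vantage gets 1.
- P4 → Wexler plays X (best of 1, 8, 5, 2); Vantage gets 0.
- P5 → Wexler plays W (best of 6, 1, 4, 2); Vantage gets 0.
Vantage's induced payoffs are 9, 3, 1, 0, 0, so Vantage commits to P1. Subgame-perfect outcome: (P1, Z) with payoffs (9, 5).

P1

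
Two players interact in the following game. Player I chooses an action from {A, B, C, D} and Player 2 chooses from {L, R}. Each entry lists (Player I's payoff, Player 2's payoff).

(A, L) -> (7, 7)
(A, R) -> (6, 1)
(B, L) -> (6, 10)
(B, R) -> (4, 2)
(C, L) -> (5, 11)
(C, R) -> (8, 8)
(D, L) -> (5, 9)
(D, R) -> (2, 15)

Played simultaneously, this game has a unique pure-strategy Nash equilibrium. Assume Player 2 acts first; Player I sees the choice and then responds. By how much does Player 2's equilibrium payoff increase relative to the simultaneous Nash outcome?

1

Solve by backward induction (Player 2 leads).
- L: Player I compares 7, 6, 5, 5 and picks A; Player 2 would get 7.
- R: Player I compares 6, 4, 8, 2 and picks C; Player 2 would get 8.
Player 2's induced payoffs are 7, 8, so Player 2 commits to R. Subgame-perfect outcome: (C, R) with payoffs (8, 8).
For the simultaneous game, intersect best replies.
Player I's best replies: L→A; R→C.
Player 2's best replies: A→L; B→L; C→L; D→R.
The unique mutual best reply is (A, L), giving (7, 7).
Player 2's commitment gain: 8 − 7 = 1.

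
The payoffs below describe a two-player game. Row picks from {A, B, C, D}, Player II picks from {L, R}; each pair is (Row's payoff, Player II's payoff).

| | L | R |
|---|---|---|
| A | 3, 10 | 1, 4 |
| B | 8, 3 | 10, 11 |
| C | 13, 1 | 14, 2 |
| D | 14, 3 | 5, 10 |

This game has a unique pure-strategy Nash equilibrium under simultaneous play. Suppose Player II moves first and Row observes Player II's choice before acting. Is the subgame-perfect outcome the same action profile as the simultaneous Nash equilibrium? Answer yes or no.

no

Backward induction with Player II moving first.
- L: Row compares 3, 8, 13, 14 and picks D; Player II would get 3.
- R: Row compares 1, 10, 14, 5 and picks C; Player II would get 2.
Among 3, 2, the best is 3 at L. Subgame-perfect outcome: (D, L) with payoffs (14, 3).
Under simultaneous play:
Row's best replies: L→D; R→C.
Player II's best replies: A→L; B→R; C→R; D→R.
Only (C, R) has each player best-responding; Nash payoffs (14, 2).
Sequential outcome (D, L) differs from the Nash profile (C, R).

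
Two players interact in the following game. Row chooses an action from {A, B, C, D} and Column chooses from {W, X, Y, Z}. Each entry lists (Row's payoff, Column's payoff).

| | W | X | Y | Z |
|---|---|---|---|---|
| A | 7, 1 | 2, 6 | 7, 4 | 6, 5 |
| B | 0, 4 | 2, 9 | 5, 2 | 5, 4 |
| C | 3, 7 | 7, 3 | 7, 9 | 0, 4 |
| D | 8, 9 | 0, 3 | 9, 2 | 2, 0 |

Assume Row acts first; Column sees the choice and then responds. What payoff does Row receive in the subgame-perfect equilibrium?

Column best-responds to each possible Row move:
- A: Column compares 1, 6, 4, 5 and picks X; Row would get 2.
- B: Column compares 4, 9, 2, 4 and picks X; Row would get 2.
- C: Column compares 7, 3, 9, 4 and picks Y; Row would get 7.
- D: Column compares 9, 3, 2, 0 and picks W; Row would get 8.
Row's induced payoffs are 2, 2, 7, 8, so Row commits to D. Subgame-perfect outcome: (D, W) with payoffs (8, 9).

8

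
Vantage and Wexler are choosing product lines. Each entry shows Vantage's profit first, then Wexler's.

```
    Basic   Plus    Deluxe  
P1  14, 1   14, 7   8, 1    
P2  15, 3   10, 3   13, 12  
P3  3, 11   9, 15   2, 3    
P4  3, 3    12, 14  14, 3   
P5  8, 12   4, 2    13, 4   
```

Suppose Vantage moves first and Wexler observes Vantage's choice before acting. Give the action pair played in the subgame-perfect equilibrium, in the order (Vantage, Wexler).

Backward induction with Vantage moving first.
- P1: BR = Plus, leader payoff 14.
- P2: BR = Deluxe, leader payoff 13.
- P3: BR = Plus, leader payoff 9.
- P4: BR = Plus, leader payoff 12.
- P5: BR = Basic, leader payoff 8.
Among 14, 13, 9, 12, 8, the best is 14 at P1. Subgame-perfect outcome: (P1, Plus) with payoffs (14, 7).

(P1, Plus)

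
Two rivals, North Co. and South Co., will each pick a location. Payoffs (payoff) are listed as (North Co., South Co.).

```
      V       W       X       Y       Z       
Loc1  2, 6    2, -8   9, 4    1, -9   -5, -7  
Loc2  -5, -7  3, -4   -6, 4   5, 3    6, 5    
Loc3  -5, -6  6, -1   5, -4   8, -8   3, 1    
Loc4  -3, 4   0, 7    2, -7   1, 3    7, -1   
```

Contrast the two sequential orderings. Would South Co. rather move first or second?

first

If North Co. leads: South Co.'s best replies are Loc1→V, Loc2→Z, Loc3→Z, Loc4→W; North Co.'s induced payoffs 2, 6, 3, 0; outcome (Loc2, Z), payoffs (6, 5).
If South Co. leads: North Co.'s best replies are V→Loc1, W→Loc3, X→Loc1, Y→Loc3, Z→Loc4; South Co.'s induced payoffs 6, -1, 4, -8, -1; outcome (Loc1, V), payoffs (2, 6).
South Co. gets 6 moving first and 5 moving second, so South Co. prefers to move first.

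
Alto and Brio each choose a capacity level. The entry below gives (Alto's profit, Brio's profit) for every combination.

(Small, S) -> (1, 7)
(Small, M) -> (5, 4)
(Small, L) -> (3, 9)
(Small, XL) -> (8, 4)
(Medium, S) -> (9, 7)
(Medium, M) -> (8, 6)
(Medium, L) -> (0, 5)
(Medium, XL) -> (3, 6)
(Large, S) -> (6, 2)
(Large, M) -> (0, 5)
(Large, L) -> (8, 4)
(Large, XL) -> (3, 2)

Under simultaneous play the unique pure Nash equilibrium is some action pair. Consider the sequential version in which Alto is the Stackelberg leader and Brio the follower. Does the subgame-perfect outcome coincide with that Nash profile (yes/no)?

yes

Solve by backward induction (Alto leads).
- Small → Brio plays L (best of 7, 4, 9, 4); Alto gets 3.
- Medium → Brio plays S (best of 7, 6, 5, 6); Alto gets 9.
- Large → Brio plays M (best of 2, 5, 4, 2); Alto gets 0.
Among 3, 9, 0, the best is 9 at Medium. Subgame-perfect outcome: (Medium, S) with payoffs (9, 7).
For the simultaneous game, intersect best replies.
Alto's best replies: S→Medium; M→Medium; L→Large; XL→Small.
Brio's best replies: Small→L; Medium→S; Large→M.
The unique mutual best reply is (Medium, S), giving (9, 7).
Sequential outcome (Medium, S) coincides with the Nash profile (Medium, S).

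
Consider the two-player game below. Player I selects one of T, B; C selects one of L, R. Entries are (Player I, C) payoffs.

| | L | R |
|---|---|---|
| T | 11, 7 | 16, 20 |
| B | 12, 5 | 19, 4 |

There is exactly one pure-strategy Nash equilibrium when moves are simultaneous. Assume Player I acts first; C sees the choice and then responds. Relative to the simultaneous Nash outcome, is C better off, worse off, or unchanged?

C best-responds to each possible Player I move:
- T: C compares 7, 20 and picks R; Player I would get 16.
- B: C compares 5, 4 and picks L; Player I would get 12.
Maximizing over 16, 12, Player I chooses T. Subgame-perfect outcome: (T, R) with payoffs (16, 20).
For the simultaneous game, intersect best replies.
Player I's best replies: L→B; R→B.
C's best replies: T→R; B→L.
Only (B, L) has each player best-responding; Nash payoffs (12, 5).
C earns 20 sequentially versus 5 at the Nash outcome: better off.

better off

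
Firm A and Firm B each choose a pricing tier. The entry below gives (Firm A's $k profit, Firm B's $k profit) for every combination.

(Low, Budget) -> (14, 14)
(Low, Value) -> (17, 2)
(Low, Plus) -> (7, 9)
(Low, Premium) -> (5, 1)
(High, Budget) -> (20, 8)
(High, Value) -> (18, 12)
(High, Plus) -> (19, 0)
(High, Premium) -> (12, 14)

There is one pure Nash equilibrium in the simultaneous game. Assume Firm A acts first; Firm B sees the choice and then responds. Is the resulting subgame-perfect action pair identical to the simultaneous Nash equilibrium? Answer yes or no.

no

Backward induction with Firm A moving first.
- Low → Firm B plays Budget (best of 14, 2, 9, 1); Firm A gets 14.
- High → Firm B plays Premium (best of 8, 12, 0, 14); Firm A gets 12.
Firm A's induced payoffs are 14, 12, so Firm A commits to Low. Subgame-perfect outcome: (Low, Budget) with payoffs (14, 14).
For the simultaneous game, intersect best replies.
Firm A's best replies: Budget→High; Value→High; Plus→High; Premium→High.
Firm B's best replies: Low→Budget; High→Premium.
The unique mutual best reply is (High, Premium), giving (12, 14).
Sequential outcome (Low, Budget) differs from the Nash profile (High, Premium).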